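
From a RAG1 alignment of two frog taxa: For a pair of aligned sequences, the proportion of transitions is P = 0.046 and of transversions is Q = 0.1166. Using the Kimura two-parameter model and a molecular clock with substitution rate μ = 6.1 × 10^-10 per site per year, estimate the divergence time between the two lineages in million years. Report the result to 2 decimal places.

Under the Kimura two-parameter model, d = −½ ln(1 − 2P − Q) − ¼ ln(1 − 2Q).
1 − 2P − Q = 0.7914, giving −½ ln(0.7914) = 0.116976.
1 − 2Q = 0.7668, giving −¼ ln(0.7668) = 0.066382.
d = 0.116976 + 0.066382 = 0.183358.
Under a molecular clock d = 2μt, so t = d/(2μ) = 0.183358 / (2 × 6.1 × 10^-10) = 150.29 million years.

150.29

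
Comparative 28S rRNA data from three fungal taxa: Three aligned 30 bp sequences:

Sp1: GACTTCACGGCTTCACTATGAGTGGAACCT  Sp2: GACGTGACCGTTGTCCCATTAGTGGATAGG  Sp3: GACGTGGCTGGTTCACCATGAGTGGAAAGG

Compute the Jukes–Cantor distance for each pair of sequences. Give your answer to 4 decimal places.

Sp1–Sp2: 13/30 sites differ → p ≈ 0.433333, d = −0.75 ln(1 − 0.577777) = 0.646666 ≈ 0.6467.
Sp1–Sp3: 9/30 sites differ → p = 0.3, d = −0.75 ln(1 − 0.4) = 0.383119 ≈ 0.3831.
Sp2–Sp3: 8/30 sites differ → p ≈ 0.266667, d = −0.75 ln(1 − 0.355556) = 0.329526 ≈ 0.3295.

d(Sp1,Sp2) = 0.6467, d(Sp1,Sp3) = 0.3831, d(Sp2,Sp3) = 0.3295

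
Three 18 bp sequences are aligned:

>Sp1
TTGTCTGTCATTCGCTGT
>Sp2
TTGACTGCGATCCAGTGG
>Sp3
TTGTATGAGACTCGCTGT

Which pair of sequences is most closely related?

Sp1–Sp2: 7/18 differ, p = 0.389, d = 0.548.
Sp1–Sp3: 4/18 differ, p = 0.222, d = 0.264.
Sp2–Sp3: 8/18 differ, p = 0.444, d = 0.673.
The smallest distance is between Sp1 and Sp3.

Sp1 and Sp3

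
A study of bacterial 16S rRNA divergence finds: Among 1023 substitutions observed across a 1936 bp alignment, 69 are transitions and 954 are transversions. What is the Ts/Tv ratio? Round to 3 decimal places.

R = 69/954 = 0.072327… ≈ 0.072 (to 3 d.p.).

0.072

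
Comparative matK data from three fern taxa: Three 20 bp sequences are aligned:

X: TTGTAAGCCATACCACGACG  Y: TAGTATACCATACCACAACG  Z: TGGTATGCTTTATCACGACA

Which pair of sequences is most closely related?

X and Y

X–Y: 4/20 differ, p = 0.200, d = 0.233.
X–Z: 6/20 differ, p = 0.300, d = 0.383.
Y–Z: 7/20 differ, p = 0.350, d = 0.471.
The smallest distance is between X and Y.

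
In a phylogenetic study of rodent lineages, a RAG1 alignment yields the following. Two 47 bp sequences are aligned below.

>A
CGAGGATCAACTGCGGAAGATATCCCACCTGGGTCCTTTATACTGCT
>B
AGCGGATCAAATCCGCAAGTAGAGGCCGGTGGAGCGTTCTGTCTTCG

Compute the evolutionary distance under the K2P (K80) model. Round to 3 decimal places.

0.879

Of 47 sites, 3 differences are transitions and 20 are transversions, so P = 3/47 ≈ 0.06383 and Q = 20/47 ≈ 0.425532.
Under the Kimura two-parameter model, d = −½ ln(1 − 2P − Q) − ¼ ln(1 − 2Q).
1 − 2P − Q = 0.446808, giving −½ ln(0.446808) = 0.402813.
1 − 2Q = 0.148936, giving −¼ ln(0.148936) = 0.476060.
d = 0.402813 + 0.476060 = 0.878873.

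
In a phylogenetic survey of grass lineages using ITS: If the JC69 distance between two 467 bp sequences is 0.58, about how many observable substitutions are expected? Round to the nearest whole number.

Invert JC69: p = (3/4)(1 − e^(−4d/3)) = 0.75 × (1 − e^(-0.773333)) = 0.75 × (1 − 0.461472) = 0.403896.
Expected differing sites = pL ≈ 0.403896 × 467 = 188.619432 ≈ 189.

189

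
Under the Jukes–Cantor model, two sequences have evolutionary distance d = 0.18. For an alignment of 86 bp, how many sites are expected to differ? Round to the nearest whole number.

14

Invert JC69: p = (3/4)(1 − e^(−4d/3)) = 0.75 × (1 − e^(-0.24)) = 0.75 × (1 − 0.786628) = 0.160029.
Expected differing sites = pL ≈ 0.160029 × 86 = 13.762494 ≈ 14.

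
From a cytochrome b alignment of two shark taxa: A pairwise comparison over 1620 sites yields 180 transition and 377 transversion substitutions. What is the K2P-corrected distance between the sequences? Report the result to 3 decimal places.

P = 180/1620 ≈ 0.111111 and Q = 377/1620 ≈ 0.232716.
Under the Kimura two-parameter model, d = −½ ln(1 − 2P − Q) − ¼ ln(1 − 2Q).
1 − 2P − Q = 0.545062, giving −½ ln(0.545062) = 0.303428.
1 − 2Q = 0.534568, giving −¼ ln(0.534568) = 0.156574.
d = 0.303428 + 0.156574 = 0.460002.

0.460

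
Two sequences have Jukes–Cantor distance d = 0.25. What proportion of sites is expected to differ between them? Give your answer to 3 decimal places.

p = (3/4)(1 − e^(−4d/3)) = 0.75 × (1 − e^(-0.333333)) = 0.75 × (1 − 0.716532) = 0.212601.

0.213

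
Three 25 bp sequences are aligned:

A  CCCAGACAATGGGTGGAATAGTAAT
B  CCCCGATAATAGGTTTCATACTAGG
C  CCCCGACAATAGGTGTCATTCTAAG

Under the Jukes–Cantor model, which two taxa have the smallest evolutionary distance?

A–B: 9/25 differ, p = 0.360, d = 0.490.
A–C: 7/25 differ, p = 0.280, d = 0.351.
B–C: 4/25 differ, p = 0.160, d = 0.180.
The smallest distance is between B and C.

B and C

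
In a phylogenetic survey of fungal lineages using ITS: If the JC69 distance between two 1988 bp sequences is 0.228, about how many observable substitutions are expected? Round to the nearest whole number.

Invert JC69: p = (3/4)(1 − e^(−4d/3)) = 0.75 × (1 − e^(-0.304)) = 0.75 × (1 − 0.737861) = 0.196604.
Expected differing sites = pL ≈ 0.196604 × 1988 = 390.848752 ≈ 391.

391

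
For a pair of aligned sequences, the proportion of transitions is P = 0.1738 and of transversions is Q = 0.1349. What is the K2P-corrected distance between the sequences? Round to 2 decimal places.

Under the Kimura two-parameter model, d = −½ ln(1 − 2P − Q) − ¼ ln(1 − 2Q).
1 − 2P − Q = 0.5175, giving −½ ln(0.5175) = 0.329373.
1 − 2Q = 0.7302, giving −¼ ln(0.7302) = 0.078609.
d = 0.329373 + 0.078609 = 0.407982.

0.41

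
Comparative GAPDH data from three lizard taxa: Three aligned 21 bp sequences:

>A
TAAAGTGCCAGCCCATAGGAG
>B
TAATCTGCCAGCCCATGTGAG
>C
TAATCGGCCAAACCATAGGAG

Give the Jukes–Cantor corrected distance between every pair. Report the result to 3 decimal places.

d(A,B) = 0.220, d(A,C) = 0.286, d(B,C) = 0.286

A–B: 4/21 sites differ → p ≈ 0.190476, d = −0.75 ln(1 − 0.253968) = 0.219740 ≈ 0.220.
A–C: 5/21 sites differ → p ≈ 0.238095, d = −0.75 ln(1 − 0.31746) = 0.286451 ≈ 0.286.
B–C: 5/21 sites differ → p ≈ 0.238095, d = −0.75 ln(1 − 0.31746) = 0.286451 ≈ 0.286.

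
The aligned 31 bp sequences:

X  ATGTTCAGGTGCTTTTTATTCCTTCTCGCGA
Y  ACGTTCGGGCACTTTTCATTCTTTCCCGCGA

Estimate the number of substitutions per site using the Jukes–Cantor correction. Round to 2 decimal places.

0.27

The sequences differ at 7 of 31 sites (2, 7, 10, 11, 17, 22, 26), so p = 7/31 ≈ 0.225806.
d = −(3/4) ln(1 − 4p/3) = −0.75 ln(1 − 0.301075) = −0.75 ln(0.698925)
  = −0.75 × (-0.358212) = 0.268659 substitutions/site.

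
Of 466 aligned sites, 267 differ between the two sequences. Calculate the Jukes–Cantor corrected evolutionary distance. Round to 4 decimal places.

p = 267/466 ≈ 0.572961.
d = −(3/4) ln(1 − 4p/3) = −0.75 ln(1 − 0.763948) = −0.75 ln(0.236052)
  = −0.75 × (-1.443703) = 1.082777 substitutions/site.

1.0828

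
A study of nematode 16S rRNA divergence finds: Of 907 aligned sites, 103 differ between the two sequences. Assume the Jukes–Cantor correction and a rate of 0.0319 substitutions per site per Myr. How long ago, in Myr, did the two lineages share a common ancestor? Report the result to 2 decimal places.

p = 103/907 ≈ 0.113561.
d = −(3/4) ln(1 − 4p/3) = −0.75 ln(1 − 0.151415) = −0.75 ln(0.848585)
  = −0.75 × (-0.164185) = 0.123139 substitutions/site.
Under a molecular clock d = 2μt, so t = d/(2μ) = 0.123139 / (2 × 0.0319) = 1.93 Myr.

1.93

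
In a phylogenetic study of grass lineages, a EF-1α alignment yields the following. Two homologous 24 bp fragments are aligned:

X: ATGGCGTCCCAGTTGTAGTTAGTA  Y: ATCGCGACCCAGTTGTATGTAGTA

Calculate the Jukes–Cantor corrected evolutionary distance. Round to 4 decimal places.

0.1885

The sequences differ at 4 of 24 sites (3, 7, 18, 19), so p = 4/24 ≈ 0.166667.
d = −(3/4) ln(1 − 4p/3) = −0.75 ln(1 − 0.222223) = −0.75 ln(0.777777)
  = −0.75 × (-0.251315) = 0.188486 substitutions/site.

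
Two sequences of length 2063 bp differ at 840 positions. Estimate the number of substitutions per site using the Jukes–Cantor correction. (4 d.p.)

p = 840/2063 ≈ 0.407174.
d = −(3/4) ln(1 − 4p/3) = −0.75 ln(1 − 0.542899) = −0.75 ln(0.457101)
  = −0.75 × (-0.782851) = 0.587138 substitutions/site.

0.5871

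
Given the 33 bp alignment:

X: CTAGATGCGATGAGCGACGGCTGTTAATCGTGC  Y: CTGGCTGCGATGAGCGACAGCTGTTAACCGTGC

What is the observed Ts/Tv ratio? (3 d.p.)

3.000

Transitions are A↔G and C↔T; transversions are all other mismatches.
Transitions: 3. Transversions: 1.
R = 3/1 = 3.000.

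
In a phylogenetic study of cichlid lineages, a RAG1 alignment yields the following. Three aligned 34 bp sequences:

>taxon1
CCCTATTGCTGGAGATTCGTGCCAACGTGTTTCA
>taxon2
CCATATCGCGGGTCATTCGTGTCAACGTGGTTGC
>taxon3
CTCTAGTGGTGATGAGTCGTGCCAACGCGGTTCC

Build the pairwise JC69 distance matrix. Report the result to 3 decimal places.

taxon1–taxon2: 9/34 sites differ → p ≈ 0.264706, d = −0.75 ln(1 − 0.352941) = 0.326488 ≈ 0.326.
taxon1–taxon3: 9/34 sites differ → p ≈ 0.264706, d = −0.75 ln(1 − 0.352941) = 0.326488 ≈ 0.326.
taxon2–taxon3: 12/34 sites differ → p ≈ 0.352941, d = −0.75 ln(1 − 0.470588) = 0.476991 ≈ 0.477.

d(taxon1,taxon2) = 0.326, d(taxon1,taxon3) = 0.326, d(taxon2,taxon3) = 0.477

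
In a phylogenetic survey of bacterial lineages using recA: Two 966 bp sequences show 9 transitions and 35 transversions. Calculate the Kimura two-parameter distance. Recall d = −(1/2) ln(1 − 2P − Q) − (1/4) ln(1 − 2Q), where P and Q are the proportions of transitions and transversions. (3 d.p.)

P = 9/966 ≈ 0.009317 and Q = 35/966 ≈ 0.036232.
Under the Kimura two-parameter model, d = −½ ln(1 − 2P − Q) − ¼ ln(1 − 2Q).
1 − 2P − Q = 0.945134, giving −½ ln(0.945134) = 0.028214.
1 − 2Q = 0.927536, giving −¼ ln(0.927536) = 0.018806.
d = 0.028214 + 0.018806 = 0.047020.

0.047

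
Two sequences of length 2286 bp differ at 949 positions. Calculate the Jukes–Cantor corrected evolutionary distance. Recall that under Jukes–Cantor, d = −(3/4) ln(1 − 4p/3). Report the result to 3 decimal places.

0.605

p = 949/2286 ≈ 0.415136.
d = −(3/4) ln(1 − 4p/3) = −0.75 ln(1 − 0.553515) = −0.75 ln(0.446485)
  = −0.75 × (-0.806349) = 0.604762 substitutions/site.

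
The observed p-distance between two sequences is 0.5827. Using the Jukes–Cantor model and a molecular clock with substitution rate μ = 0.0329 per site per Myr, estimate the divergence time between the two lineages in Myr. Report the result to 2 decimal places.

17.10

d = −(3/4) ln(1 − 4p/3) = −0.75 ln(1 − 0.776933) = −0.75 ln(0.223067)
  = −0.75 × (-1.500283) = 1.125212 substitutions/site.
Under a molecular clock d = 2μt, so t = d/(2μ) = 1.125212 / (2 × 0.0329) = 17.10 Myr.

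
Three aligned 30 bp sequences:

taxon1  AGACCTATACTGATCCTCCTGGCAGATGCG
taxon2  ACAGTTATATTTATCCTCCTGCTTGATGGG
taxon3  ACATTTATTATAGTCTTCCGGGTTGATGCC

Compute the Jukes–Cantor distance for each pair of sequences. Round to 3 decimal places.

taxon1–taxon2: 9/30 sites differ → p = 0.3, d = −0.75 ln(1 − 0.4) = 0.383119 ≈ 0.383.
taxon1–taxon3: 12/30 sites differ → p = 0.4, d = −0.75 ln(1 − 0.533333) = 0.571605 ≈ 0.572.
taxon2–taxon3: 10/30 sites differ → p ≈ 0.333333, d = −0.75 ln(1 − 0.444444) = 0.440839 ≈ 0.441.

d(taxon1,taxon2) = 0.383, d(taxon1,taxon3) = 0.572, d(taxon2,taxon3) = 0.441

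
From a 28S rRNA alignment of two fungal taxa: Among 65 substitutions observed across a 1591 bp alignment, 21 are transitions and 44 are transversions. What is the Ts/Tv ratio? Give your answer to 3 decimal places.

R = 21/44 = 0.477272… ≈ 0.477 (to 3 d.p.).

0.477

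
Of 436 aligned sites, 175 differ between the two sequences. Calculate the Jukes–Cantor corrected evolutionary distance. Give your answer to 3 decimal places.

p = 175/436 ≈ 0.401376.
d = −(3/4) ln(1 − 4p/3) = −0.75 ln(1 − 0.535168) = −0.75 ln(0.464832)
  = −0.75 × (-0.766079) = 0.574559 substitutions/site.

0.575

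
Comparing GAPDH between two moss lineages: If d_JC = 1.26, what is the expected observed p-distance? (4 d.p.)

0.6102

p = (3/4)(1 − e^(−4d/3)) = 0.75 × (1 − e^(-1.68)) = 0.75 × (1 − 0.186374) = 0.610220.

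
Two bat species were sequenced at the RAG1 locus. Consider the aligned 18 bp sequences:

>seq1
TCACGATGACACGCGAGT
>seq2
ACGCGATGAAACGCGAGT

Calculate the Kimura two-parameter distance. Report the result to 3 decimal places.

0.188

Of 18 sites, 1 differences are transitions and 2 are transversions, so P = 1/18 ≈ 0.055556 and Q = 2/18 ≈ 0.111111.
Under the Kimura two-parameter model, d = −½ ln(1 − 2P − Q) − ¼ ln(1 − 2Q).
1 − 2P − Q = 0.777777, giving −½ ln(0.777777) = 0.125658.
1 − 2Q = 0.777778, giving −¼ ln(0.777778) = 0.062829.
d = 0.125658 + 0.062829 = 0.188487.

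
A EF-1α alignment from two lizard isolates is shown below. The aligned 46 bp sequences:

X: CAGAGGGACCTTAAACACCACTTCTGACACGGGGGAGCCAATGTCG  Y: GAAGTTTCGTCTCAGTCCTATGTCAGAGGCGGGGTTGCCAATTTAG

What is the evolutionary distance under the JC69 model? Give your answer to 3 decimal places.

0.892

The sequences differ at 24 of 46 sites, so p = 24/46 ≈ 0.521739.
d = −(3/4) ln(1 − 4p/3) = −0.75 ln(1 − 0.695652) = −0.75 ln(0.304348)
  = −0.75 × (-1.189583) = 0.892187 substitutions/site.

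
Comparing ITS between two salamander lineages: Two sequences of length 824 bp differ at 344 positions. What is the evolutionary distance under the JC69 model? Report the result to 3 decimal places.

0.610

p = 344/824 ≈ 0.417476.
d = −(3/4) ln(1 − 4p/3) = −0.75 ln(1 − 0.556635) = −0.75 ln(0.443365)
  = −0.75 × (-0.813362) = 0.610022 substitutions/site.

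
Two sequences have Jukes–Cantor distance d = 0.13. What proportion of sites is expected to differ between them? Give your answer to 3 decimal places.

0.119

p = (3/4)(1 − e^(−4d/3)) = 0.75 × (1 − e^(-0.173333)) = 0.75 × (1 − 0.840858) = 0.119357.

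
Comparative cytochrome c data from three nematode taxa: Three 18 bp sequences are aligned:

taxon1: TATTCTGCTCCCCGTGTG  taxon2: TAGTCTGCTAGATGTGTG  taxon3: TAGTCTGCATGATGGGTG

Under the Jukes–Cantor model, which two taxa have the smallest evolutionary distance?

taxon1–taxon2: 5/18 differ, p = 0.278, d = 0.347.
taxon1–taxon3: 7/18 differ, p = 0.389, d = 0.548.
taxon2–taxon3: 3/18 differ, p = 0.167, d = 0.188.
The smallest distance is between taxon2 and taxon3.

taxon2 and taxon3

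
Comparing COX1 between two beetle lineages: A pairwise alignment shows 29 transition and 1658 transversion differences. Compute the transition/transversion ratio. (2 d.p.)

0.02

R = 29/1658 = 0.017490… ≈ 0.02 (to 2 d.p.).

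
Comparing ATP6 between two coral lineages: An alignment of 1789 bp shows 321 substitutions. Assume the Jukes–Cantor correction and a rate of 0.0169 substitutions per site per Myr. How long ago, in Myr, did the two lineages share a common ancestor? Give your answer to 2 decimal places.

p = 321/1789 ≈ 0.17943.
d = −(3/4) ln(1 − 4p/3) = −0.75 ln(1 − 0.23924) = −0.75 ln(0.76076)
  = −0.75 × (-0.273437) = 0.205078 substitutions/site.
Under a molecular clock d = 2μt, so t = d/(2μ) = 0.205078 / (2 × 0.0169) = 6.07 Myr.

6.07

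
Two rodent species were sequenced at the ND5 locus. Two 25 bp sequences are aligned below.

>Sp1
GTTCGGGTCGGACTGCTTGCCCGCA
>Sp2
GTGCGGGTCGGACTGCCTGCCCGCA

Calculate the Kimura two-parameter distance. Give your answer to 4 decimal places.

0.0848

Of 25 sites, 1 differences are transitions and 1 are transversions, so P = 1/25 = 0.04 and Q = 1/25 = 0.04.
Under the Kimura two-parameter model, d = −½ ln(1 − 2P − Q) − ¼ ln(1 − 2Q).
1 − 2P − Q = 0.88, giving −½ ln(0.88) = 0.063917.
1 − 2Q = 0.92, giving −¼ ln(0.92) = 0.020845.
d = 0.063917 + 0.020845 = 0.084762.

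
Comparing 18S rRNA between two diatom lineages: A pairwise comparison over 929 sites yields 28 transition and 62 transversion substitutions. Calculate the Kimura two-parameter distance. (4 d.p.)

P = 28/929 ≈ 0.03014 and Q = 62/929 ≈ 0.066738.
Under the Kimura two-parameter model, d = −½ ln(1 − 2P − Q) − ¼ ln(1 − 2Q).
1 − 2P − Q = 0.872982, giving −½ ln(0.872982) = 0.067920.
1 − 2Q = 0.866524, giving −¼ ln(0.866524) = 0.035816.
d = 0.067920 + 0.035816 = 0.103736.

0.1037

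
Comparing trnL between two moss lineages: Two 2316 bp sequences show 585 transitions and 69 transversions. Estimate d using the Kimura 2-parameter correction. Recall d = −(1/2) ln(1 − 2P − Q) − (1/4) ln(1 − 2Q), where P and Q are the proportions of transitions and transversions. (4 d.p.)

0.3982

P = 585/2316 ≈ 0.252591 and Q = 69/2316 ≈ 0.029793.
Under the Kimura two-parameter model, d = −½ ln(1 − 2P − Q) − ¼ ln(1 − 2Q).
1 − 2P − Q = 0.465025, giving −½ ln(0.465025) = 0.382832.
1 − 2Q = 0.940414, giving −¼ ln(0.940414) = 0.015359.
d = 0.382832 + 0.015359 = 0.398191.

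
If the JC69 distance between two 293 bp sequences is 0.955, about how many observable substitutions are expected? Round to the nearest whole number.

Invert JC69: p = (3/4)(1 − e^(−4d/3)) = 0.75 × (1 − e^(-1.273333)) = 0.75 × (1 − 0.279897) = 0.540077.
Expected differing sites = pL ≈ 0.540077 × 293 = 158.242561 ≈ 158.

158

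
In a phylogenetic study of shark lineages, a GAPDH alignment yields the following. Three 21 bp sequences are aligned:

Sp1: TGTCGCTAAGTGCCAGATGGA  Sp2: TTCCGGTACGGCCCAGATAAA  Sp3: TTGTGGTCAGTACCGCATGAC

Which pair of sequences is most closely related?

Sp1–Sp2: 8/21 differ, p = 0.381, d = 0.532.
Sp1–Sp3: 10/21 differ, p = 0.476, d = 0.756.
Sp2–Sp3: 10/21 differ, p = 0.476, d = 0.756.
The smallest distance is between Sp1 and Sp2.

Sp1 and Sp2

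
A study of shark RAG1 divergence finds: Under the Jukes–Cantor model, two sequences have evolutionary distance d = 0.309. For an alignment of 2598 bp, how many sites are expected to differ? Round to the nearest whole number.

658

Invert JC69: p = (3/4)(1 − e^(−4d/3)) = 0.75 × (1 − e^(-0.412)) = 0.75 × (1 − 0.662324) = 0.253257.
Expected differing sites = pL ≈ 0.253257 × 2598 = 657.961686 ≈ 658.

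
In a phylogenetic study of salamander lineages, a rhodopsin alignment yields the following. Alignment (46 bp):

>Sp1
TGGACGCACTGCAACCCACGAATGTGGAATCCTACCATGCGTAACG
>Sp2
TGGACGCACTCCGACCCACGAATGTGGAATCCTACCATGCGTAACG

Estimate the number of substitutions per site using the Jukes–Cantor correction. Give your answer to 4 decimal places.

The sequences differ at 2 of 46 sites (11, 13), so p = 2/46 ≈ 0.043478.
d = −(3/4) ln(1 − 4p/3) = −0.75 ln(1 − 0.057971) = −0.75 ln(0.942029)
  = −0.75 × (-0.059719) = 0.044789 substitutions/site.

0.0448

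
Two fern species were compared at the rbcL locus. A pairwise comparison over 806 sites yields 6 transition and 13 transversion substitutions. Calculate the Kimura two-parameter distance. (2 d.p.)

0.02

P = 6/806 ≈ 0.007444 and Q = 13/806 ≈ 0.016129.
Under the Kimura two-parameter model, d = −½ ln(1 − 2P − Q) − ¼ ln(1 − 2Q).
1 − 2P − Q = 0.968983, giving −½ ln(0.968983) = 0.015754.
1 − 2Q = 0.967742, giving −¼ ln(0.967742) = 0.008197.
d = 0.015754 + 0.008197 = 0.023951.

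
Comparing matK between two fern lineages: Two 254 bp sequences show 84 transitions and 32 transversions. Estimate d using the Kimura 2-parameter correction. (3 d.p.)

0.847

P = 84/254 ≈ 0.330709 and Q = 32/254 ≈ 0.125984.
Under the Kimura two-parameter model, d = −½ ln(1 − 2P − Q) − ¼ ln(1 − 2Q).
1 − 2P − Q = 0.212598, giving −½ ln(0.212598) = 0.774176.
1 − 2Q = 0.748032, giving −¼ ln(0.748032) = 0.072577.
d = 0.774176 + 0.072577 = 0.846753.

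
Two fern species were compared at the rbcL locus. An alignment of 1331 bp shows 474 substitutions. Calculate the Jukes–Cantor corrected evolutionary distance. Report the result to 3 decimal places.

p = 474/1331 ≈ 0.356123.
d = −(3/4) ln(1 − 4p/3) = −0.75 ln(1 − 0.474831) = −0.75 ln(0.525169)
  = −0.75 × (-0.644035) = 0.483026 substitutions/site.

0.483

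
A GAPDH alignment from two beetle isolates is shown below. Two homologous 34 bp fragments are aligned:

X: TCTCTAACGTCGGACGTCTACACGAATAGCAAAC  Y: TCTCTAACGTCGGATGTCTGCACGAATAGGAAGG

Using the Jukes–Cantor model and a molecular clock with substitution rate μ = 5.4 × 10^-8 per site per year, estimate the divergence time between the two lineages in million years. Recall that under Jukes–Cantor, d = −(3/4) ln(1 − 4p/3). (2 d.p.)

The sequences differ at 5 of 34 sites (15, 20, 30, 33, 34), so p = 5/34 ≈ 0.147059.
d = −(3/4) ln(1 − 4p/3) = −0.75 ln(1 − 0.196079) = −0.75 ln(0.803921)
  = −0.75 × (-0.218254) = 0.163691 substitutions/site.
Under a molecular clock d = 2μt, so t = d/(2μ) = 0.163691 / (2 × 5.4 × 10^-8) = 1.52 million years.

1.52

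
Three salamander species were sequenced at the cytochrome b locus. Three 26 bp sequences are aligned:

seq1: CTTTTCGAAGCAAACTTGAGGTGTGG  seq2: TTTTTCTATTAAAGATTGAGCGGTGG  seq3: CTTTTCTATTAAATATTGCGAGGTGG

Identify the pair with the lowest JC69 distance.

seq2 and seq3

seq1–seq2: 9/26 differ, p = 0.346, d = 0.464.
seq1–seq3: 9/26 differ, p = 0.346, d = 0.464.
seq2–seq3: 4/26 differ, p = 0.154, d = 0.172.
The smallest distance is between seq2 and seq3.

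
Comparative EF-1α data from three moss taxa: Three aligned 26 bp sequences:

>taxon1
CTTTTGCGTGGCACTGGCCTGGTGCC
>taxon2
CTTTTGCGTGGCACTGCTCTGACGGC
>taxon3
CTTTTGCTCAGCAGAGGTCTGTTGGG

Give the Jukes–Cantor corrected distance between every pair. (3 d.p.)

taxon1–taxon2: 5/26 sites differ → p ≈ 0.192308, d = −0.75 ln(1 − 0.256411) = 0.222200 ≈ 0.222.
taxon1–taxon3: 9/26 sites differ → p ≈ 0.346154, d = −0.75 ln(1 − 0.461539) = 0.464280 ≈ 0.464.
taxon2–taxon3: 9/26 sites differ → p ≈ 0.346154, d = −0.75 ln(1 − 0.461539) = 0.464280 ≈ 0.464.

d(taxon1,taxon2) = 0.222, d(taxon1,taxon3) = 0.464, d(taxon2,taxon3) = 0.464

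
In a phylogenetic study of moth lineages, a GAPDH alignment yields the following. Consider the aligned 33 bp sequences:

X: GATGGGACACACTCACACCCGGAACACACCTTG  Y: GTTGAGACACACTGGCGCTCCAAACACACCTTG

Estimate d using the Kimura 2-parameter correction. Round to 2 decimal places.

0.30

Of 33 sites, 5 differences are transitions and 3 are transversions, so P = 5/33 ≈ 0.151515 and Q = 3/33 ≈ 0.090909.
Under the Kimura two-parameter model, d = −½ ln(1 − 2P − Q) − ¼ ln(1 − 2Q).
1 − 2P − Q = 0.606061, giving −½ ln(0.606061) = 0.250387.
1 − 2Q = 0.818182, giving −¼ ln(0.818182) = 0.050168.
d = 0.250387 + 0.050168 = 0.300555.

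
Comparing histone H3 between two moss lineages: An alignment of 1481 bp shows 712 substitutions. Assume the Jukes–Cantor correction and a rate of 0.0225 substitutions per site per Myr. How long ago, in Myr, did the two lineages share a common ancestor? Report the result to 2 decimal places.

p = 712/1481 ≈ 0.480756.
d = −(3/4) ln(1 − 4p/3) = −0.75 ln(1 − 0.641008) = −0.75 ln(0.358992)
  = −0.75 × (-1.024455) = 0.768341 substitutions/site.
Under a molecular clock d = 2μt, so t = d/(2μ) = 0.768341 / (2 × 0.0225) = 17.07 Myr.

17.07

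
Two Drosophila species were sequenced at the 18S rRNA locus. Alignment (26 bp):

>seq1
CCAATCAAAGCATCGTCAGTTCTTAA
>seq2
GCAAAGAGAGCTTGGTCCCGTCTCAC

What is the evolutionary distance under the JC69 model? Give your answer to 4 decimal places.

0.6228

The sequences differ at 11 of 26 sites, so p = 11/26 ≈ 0.423077.
d = −(3/4) ln(1 − 4p/3) = −0.75 ln(1 − 0.564103) = −0.75 ln(0.435897)
  = −0.75 × (-0.830349) = 0.622762 substitutions/site.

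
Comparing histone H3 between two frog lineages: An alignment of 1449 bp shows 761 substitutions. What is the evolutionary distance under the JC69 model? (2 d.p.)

0.90

p = 761/1449 ≈ 0.52519.
d = −(3/4) ln(1 − 4p/3) = −0.75 ln(1 − 0.700253) = −0.75 ln(0.299747)
  = −0.75 × (-1.204816) = 0.903612 substitutions/site.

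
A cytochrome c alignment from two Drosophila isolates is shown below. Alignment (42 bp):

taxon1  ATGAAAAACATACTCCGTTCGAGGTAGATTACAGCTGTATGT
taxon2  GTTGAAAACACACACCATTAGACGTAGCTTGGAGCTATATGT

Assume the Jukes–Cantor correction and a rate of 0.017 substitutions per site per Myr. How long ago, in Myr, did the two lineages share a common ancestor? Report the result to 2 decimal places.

10.58

The sequences differ at 12 of 42 sites, so p = 12/42 ≈ 0.285714.
d = −(3/4) ln(1 − 4p/3) = −0.75 ln(1 − 0.380952) = −0.75 ln(0.619048)
  = −0.75 × (-0.479572) = 0.359679 substitutions/site.
Under a molecular clock d = 2μt, so t = d/(2μ) = 0.359679 / (2 × 0.017) = 10.58 Myr.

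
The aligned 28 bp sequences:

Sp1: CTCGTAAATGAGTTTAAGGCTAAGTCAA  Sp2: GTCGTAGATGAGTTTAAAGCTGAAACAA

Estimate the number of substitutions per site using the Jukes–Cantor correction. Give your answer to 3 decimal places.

0.252

The sequences differ at 6 of 28 sites (1, 7, 18, 22, 24, 25), so p = 6/28 ≈ 0.214286.
d = −(3/4) ln(1 − 4p/3) = −0.75 ln(1 − 0.285715) = −0.75 ln(0.714285)
  = −0.75 × (-0.336473) = 0.252355 substitutions/site.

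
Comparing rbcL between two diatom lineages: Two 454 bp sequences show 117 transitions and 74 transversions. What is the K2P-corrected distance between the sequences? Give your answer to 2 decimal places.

0.67

P = 117/454 ≈ 0.257709 and Q = 74/454 ≈ 0.162996.
Under the Kimura two-parameter model, d = −½ ln(1 − 2P − Q) − ¼ ln(1 − 2Q).
1 − 2P − Q = 0.321586, giving −½ ln(0.321586) = 0.567245.
1 − 2Q = 0.674008, giving −¼ ln(0.674008) = 0.098628.
d = 0.567245 + 0.098628 = 0.665873.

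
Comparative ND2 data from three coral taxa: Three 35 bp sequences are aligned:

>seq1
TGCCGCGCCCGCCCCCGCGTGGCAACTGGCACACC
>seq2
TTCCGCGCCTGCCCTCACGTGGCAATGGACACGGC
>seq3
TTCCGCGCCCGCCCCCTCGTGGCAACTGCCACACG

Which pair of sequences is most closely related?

seq1–seq2: 9/35 differ, p = 0.257, d = 0.315.
seq1–seq3: 4/35 differ, p = 0.114, d = 0.124.
seq2–seq3: 9/35 differ, p = 0.257, d = 0.315.
The smallest distance is between seq1 and seq3.

seq1 and seq3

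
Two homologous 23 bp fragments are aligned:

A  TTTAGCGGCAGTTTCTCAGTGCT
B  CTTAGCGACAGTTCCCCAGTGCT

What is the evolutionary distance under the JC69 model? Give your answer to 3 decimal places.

0.198

The sequences differ at 4 of 23 sites (1, 8, 14, 16), so p = 4/23 ≈ 0.173913.
d = −(3/4) ln(1 − 4p/3) = −0.75 ln(1 − 0.231884) = −0.75 ln(0.768116)
  = −0.75 × (-0.263815) = 0.197861 substitutions/site.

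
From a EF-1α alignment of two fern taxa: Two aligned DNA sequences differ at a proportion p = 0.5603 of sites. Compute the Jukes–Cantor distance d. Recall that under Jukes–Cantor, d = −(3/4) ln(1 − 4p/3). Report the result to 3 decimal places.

1.031

d = −(3/4) ln(1 − 4p/3) = −0.75 ln(1 − 0.747067) = −0.75 ln(0.252933)
  = −0.75 × (-1.374631) = 1.030973 substitutions/site.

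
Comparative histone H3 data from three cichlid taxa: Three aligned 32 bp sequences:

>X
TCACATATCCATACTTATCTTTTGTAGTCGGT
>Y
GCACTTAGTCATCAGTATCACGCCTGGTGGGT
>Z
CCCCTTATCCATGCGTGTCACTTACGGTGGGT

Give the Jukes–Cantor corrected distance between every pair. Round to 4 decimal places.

X–Y: 14/32 sites differ → p = 0.4375, d = −0.75 ln(1 − 0.583333) = 0.656601 ≈ 0.6566.
X–Z: 12/32 sites differ → p = 0.375, d = −0.75 ln(1 − 0.5) = 0.519860 ≈ 0.5199.
Y–Z: 11/32 sites differ → p = 0.34375, d = −0.75 ln(1 − 0.458333) = 0.459828 ≈ 0.4598.

d(X,Y) = 0.6566, d(X,Z) = 0.5199, d(Y,Z) = 0.4598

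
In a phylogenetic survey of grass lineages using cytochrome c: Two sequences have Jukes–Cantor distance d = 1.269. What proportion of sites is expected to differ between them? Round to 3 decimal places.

0.612

p = (3/4)(1 − e^(−4d/3)) = 0.75 × (1 − e^(-1.692)) = 0.75 × (1 − 0.184151) = 0.611887.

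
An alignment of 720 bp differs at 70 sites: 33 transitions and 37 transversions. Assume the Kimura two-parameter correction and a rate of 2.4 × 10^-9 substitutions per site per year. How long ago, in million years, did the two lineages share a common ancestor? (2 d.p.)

21.73

P = 33/720 ≈ 0.045833 and Q = 37/720 ≈ 0.051389.
Under the Kimura two-parameter model, d = −½ ln(1 − 2P − Q) − ¼ ln(1 − 2Q).
1 − 2P − Q = 0.856945, giving −½ ln(0.856945) = 0.077191.
1 − 2Q = 0.897222, giving −¼ ln(0.897222) = 0.027113.
d = 0.077191 + 0.027113 = 0.104304.
Under a molecular clock d = 2μt, so t = d/(2μ) = 0.104304 / (2 × 2.4 × 10^-9) = 21.73 million years.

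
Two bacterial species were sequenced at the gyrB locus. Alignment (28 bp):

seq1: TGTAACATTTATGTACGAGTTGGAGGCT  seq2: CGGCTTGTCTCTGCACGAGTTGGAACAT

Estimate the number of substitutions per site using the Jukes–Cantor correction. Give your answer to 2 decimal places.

The sequences differ at 12 of 28 sites, so p = 12/28 ≈ 0.428571.
d = −(3/4) ln(1 − 4p/3) = −0.75 ln(1 − 0.571428) = −0.75 ln(0.428572)
  = −0.75 × (-0.847297) = 0.635473 substitutions/site.

0.64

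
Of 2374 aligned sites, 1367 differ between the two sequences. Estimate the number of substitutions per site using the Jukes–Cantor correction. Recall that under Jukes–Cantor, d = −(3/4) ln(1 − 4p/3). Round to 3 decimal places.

p = 1367/2374 ≈ 0.575821.
d = −(3/4) ln(1 − 4p/3) = −0.75 ln(1 − 0.767761) = −0.75 ln(0.232239)
  = −0.75 × (-1.459988) = 1.094991 substitutions/site.

1.095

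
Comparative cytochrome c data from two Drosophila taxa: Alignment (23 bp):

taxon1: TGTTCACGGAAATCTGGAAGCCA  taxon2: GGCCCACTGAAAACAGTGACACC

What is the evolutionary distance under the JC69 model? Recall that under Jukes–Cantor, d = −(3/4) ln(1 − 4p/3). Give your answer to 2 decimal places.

0.76

The sequences differ at 11 of 23 sites, so p = 11/23 ≈ 0.478261.
d = −(3/4) ln(1 − 4p/3) = −0.75 ln(1 − 0.637681) = −0.75 ln(0.362319)
  = −0.75 × (-1.015230) = 0.761423 substitutions/site.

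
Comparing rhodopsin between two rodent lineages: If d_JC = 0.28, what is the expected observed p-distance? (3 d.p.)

p = (3/4)(1 − e^(−4d/3)) = 0.75 × (1 − e^(-0.373333)) = 0.75 × (1 − 0.688436) = 0.233673.

0.234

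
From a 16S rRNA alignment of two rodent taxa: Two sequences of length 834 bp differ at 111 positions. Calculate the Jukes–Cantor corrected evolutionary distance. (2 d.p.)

p = 111/834 ≈ 0.133094.
d = −(3/4) ln(1 − 4p/3) = −0.75 ln(1 − 0.177459) = −0.75 ln(0.822541)
  = −0.75 × (-0.195357) = 0.146518 substitutions/site.

0.15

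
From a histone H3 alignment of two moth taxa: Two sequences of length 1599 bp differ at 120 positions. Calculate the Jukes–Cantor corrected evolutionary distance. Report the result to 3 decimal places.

p = 120/1599 ≈ 0.075047.
d = −(3/4) ln(1 − 4p/3) = −0.75 ln(1 − 0.100063) = −0.75 ln(0.899937)
  = −0.75 × (-0.105431) = 0.079073 substitutions/site.

0.079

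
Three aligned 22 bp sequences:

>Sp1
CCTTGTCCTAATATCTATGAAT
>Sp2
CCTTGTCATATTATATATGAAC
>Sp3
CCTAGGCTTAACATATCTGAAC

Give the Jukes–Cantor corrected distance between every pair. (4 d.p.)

Sp1–Sp2: 4/22 sites differ → p ≈ 0.181818, d = −0.75 ln(1 − 0.242424) = 0.208224 ≈ 0.2082.
Sp1–Sp3: 7/22 sites differ → p ≈ 0.318182, d = −0.75 ln(1 − 0.424243) = 0.414052 ≈ 0.4141.
Sp2–Sp3: 6/22 sites differ → p ≈ 0.272727, d = −0.75 ln(1 − 0.363636) = 0.338988 ≈ 0.3390.

d(Sp1,Sp2) = 0.2082, d(Sp1,Sp3) = 0.4141, d(Sp2,Sp3) = 0.3390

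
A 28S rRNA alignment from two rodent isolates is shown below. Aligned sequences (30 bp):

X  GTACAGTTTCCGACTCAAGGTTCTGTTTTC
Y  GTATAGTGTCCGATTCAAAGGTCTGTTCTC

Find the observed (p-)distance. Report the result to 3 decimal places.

The sequences differ at 6 of 30 positions (sites 4, 8, 14, 19, 21, 28).
p = 6/30 = 0.200.

0.200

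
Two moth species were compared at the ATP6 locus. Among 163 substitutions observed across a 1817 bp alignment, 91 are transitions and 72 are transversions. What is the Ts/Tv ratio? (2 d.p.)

1.26

R = 91/72 = 1.263888… ≈ 1.26 (to 2 d.p.).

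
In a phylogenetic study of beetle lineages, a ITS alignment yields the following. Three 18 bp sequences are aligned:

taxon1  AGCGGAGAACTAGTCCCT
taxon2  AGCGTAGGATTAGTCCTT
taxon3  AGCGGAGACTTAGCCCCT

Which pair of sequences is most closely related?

taxon1–taxon2: 4/18 differ, p = 0.222, d = 0.264.
taxon1–taxon3: 3/18 differ, p = 0.167, d = 0.188.
taxon2–taxon3: 5/18 differ, p = 0.278, d = 0.347.
The smallest distance is between taxon1 and taxon3.

taxon1 and taxon3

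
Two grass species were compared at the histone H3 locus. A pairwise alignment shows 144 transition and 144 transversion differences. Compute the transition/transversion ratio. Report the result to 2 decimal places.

R = 144/144 = 1.00.

1.00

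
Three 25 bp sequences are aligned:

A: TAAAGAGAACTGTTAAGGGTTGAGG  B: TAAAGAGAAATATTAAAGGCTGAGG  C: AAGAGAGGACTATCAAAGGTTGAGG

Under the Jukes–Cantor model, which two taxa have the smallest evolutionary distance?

A and B

A–B: 4/25 differ, p = 0.160, d = 0.180.
A–C: 6/25 differ, p = 0.240, d = 0.289.
B–C: 6/25 differ, p = 0.240, d = 0.289.
The smallest distance is between A and B.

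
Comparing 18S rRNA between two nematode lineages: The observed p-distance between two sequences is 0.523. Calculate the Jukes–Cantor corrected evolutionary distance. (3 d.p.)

d = −(3/4) ln(1 − 4p/3) = −0.75 ln(1 − 0.697333) = −0.75 ln(0.302667)
  = −0.75 × (-1.195122) = 0.896342 substitutions/site.

0.896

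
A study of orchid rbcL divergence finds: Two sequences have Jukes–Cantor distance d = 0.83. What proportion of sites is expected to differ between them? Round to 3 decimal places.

p = (3/4)(1 − e^(−4d/3)) = 0.75 × (1 − e^(-1.106667)) = 0.75 × (1 − 0.330659) = 0.502006.

0.502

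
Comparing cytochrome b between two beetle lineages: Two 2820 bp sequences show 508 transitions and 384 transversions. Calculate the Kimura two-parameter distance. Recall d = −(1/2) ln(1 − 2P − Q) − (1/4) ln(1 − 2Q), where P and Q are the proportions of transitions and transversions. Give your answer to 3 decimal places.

P = 508/2820 ≈ 0.180142 and Q = 384/2820 ≈ 0.13617.
Under the Kimura two-parameter model, d = −½ ln(1 − 2P − Q) − ¼ ln(1 − 2Q).
1 − 2P − Q = 0.503546, giving −½ ln(0.503546) = 0.343040.
1 − 2Q = 0.72766, giving −¼ ln(0.72766) = 0.079480.
d = 0.343040 + 0.079480 = 0.422520.

0.423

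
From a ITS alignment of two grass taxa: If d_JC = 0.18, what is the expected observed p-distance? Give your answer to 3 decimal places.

0.160

p = (3/4)(1 − e^(−4d/3)) = 0.75 × (1 − e^(-0.24)) = 0.75 × (1 − 0.786628) = 0.160029.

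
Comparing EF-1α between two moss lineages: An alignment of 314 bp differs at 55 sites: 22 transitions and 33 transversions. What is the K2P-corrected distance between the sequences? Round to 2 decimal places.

0.20

P = 22/314 ≈ 0.070064 and Q = 33/314 ≈ 0.105096.
Under the Kimura two-parameter model, d = −½ ln(1 − 2P − Q) − ¼ ln(1 − 2Q).
1 − 2P − Q = 0.754776, giving −½ ln(0.754776) = 0.140667.
1 − 2Q = 0.789808, giving −¼ ln(0.789808) = 0.058991.
d = 0.140667 + 0.058991 = 0.199658.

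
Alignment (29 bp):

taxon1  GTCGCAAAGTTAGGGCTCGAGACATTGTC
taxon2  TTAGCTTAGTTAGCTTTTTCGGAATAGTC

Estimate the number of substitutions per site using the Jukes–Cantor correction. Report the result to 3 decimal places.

0.683

The sequences differ at 13 of 29 sites, so p = 13/29 ≈ 0.448276.
d = −(3/4) ln(1 − 4p/3) = −0.75 ln(1 − 0.597701) = −0.75 ln(0.402299)
  = −0.75 × (-0.910560) = 0.682920 substitutions/site.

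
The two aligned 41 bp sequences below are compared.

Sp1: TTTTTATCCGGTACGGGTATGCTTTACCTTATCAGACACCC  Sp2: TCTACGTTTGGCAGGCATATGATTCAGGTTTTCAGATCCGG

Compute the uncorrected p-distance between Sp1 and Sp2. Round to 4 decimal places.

The sequences differ at 19 of 41 positions.
p = 19/41 = 0.463414… ≈ 0.4634 (to 4 d.p.).

0.4634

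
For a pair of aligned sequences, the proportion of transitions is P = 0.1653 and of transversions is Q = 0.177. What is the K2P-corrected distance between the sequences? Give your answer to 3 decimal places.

Under the Kimura two-parameter model, d = −½ ln(1 − 2P − Q) − ¼ ln(1 − 2Q).
1 − 2P − Q = 0.4924, giving −½ ln(0.4924) = 0.354232.
1 − 2Q = 0.646, giving −¼ ln(0.646) = 0.109239.
d = 0.354232 + 0.109239 = 0.463471.

0.463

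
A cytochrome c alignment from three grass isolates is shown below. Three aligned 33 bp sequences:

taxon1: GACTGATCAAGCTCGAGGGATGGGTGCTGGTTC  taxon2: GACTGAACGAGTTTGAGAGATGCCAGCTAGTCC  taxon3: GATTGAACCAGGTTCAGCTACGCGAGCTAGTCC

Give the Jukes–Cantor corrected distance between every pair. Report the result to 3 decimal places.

d(taxon1,taxon2) = 0.388, d(taxon1,taxon3) = 0.559, d(taxon2,taxon3) = 0.293

taxon1–taxon2: 10/33 sites differ → p ≈ 0.30303, d = −0.75 ln(1 − 0.40404) = 0.388186 ≈ 0.388.
taxon1–taxon3: 13/33 sites differ → p ≈ 0.393939, d = −0.75 ln(1 − 0.525252) = 0.558728 ≈ 0.559.
taxon2–taxon3: 8/33 sites differ → p ≈ 0.242424, d = −0.75 ln(1 − 0.323232) = 0.292820 ≈ 0.293.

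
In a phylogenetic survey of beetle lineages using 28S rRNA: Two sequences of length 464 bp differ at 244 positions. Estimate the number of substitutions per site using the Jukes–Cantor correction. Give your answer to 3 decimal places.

0.906

p = 244/464 ≈ 0.525862.
d = −(3/4) ln(1 − 4p/3) = −0.75 ln(1 − 0.701149) = −0.75 ln(0.298851)
  = −0.75 × (-1.207810) = 0.905858 substitutions/site.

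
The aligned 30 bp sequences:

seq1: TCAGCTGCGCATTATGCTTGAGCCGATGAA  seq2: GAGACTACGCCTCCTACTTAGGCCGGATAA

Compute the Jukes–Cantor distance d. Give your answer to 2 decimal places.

The sequences differ at 14 of 30 sites, so p = 14/30 ≈ 0.466667.
d = −(3/4) ln(1 − 4p/3) = −0.75 ln(1 − 0.622223) = −0.75 ln(0.377777)
  = −0.75 × (-0.973451) = 0.730088 substitutions/site.

0.73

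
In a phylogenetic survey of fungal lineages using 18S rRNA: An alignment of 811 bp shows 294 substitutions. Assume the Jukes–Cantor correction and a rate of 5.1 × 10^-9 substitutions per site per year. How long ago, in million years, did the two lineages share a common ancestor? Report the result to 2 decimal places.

48.56

p = 294/811 ≈ 0.362515.
d = −(3/4) ln(1 − 4p/3) = −0.75 ln(1 − 0.483353) = −0.75 ln(0.516647)
  = −0.75 × (-0.660395) = 0.495296 substitutions/site.
Under a molecular clock d = 2μt, so t = d/(2μ) = 0.495296 / (2 × 5.1 × 10^-9) = 48.56 million years.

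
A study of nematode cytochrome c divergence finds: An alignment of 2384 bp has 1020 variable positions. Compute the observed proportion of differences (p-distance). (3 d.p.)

p = 1020/2384 = 0.427852… ≈ 0.428 (to 3 d.p.).

0.428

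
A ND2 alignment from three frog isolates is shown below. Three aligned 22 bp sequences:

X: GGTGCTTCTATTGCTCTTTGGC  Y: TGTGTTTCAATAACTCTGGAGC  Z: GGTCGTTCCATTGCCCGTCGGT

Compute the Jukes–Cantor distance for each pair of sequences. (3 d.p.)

X–Y: 8/22 sites differ → p ≈ 0.363636, d = −0.75 ln(1 − 0.484848) = 0.497470 ≈ 0.497.
X–Z: 7/22 sites differ → p ≈ 0.318182, d = −0.75 ln(1 − 0.424243) = 0.414052 ≈ 0.414.
Y–Z: 12/22 sites differ → p ≈ 0.545455, d = −0.75 ln(1 − 0.727273) = 0.974463 ≈ 0.974.

d(X,Y) = 0.497, d(X,Z) = 0.414, d(Y,Z) = 0.974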